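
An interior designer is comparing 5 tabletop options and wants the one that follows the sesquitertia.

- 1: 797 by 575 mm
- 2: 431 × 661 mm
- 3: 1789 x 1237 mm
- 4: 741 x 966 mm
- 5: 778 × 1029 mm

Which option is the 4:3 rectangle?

Ratios (long/short): 1 ≈ 1.386; 2 ≈ 1.534; 3 ≈ 1.446; 4 ≈ 1.304; 5 ≈ 1.323.
4:3 ≈ 1.333; option 5 is nearest (Δ 0.010).

5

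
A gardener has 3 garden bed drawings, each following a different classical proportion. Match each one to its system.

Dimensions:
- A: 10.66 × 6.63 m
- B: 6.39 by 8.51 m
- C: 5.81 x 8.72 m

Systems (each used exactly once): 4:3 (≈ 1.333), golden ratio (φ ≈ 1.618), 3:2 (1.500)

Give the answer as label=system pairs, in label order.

Ratios: A ≈ 1.608; B ≈ 1.332; C ≈ 1.501.
Targets: 4:3 ≈ 1.333; golden ratio ≈ 1.618; 3:2 ≈ 1.500.

A=golden ratio, B=4:3, C=3:2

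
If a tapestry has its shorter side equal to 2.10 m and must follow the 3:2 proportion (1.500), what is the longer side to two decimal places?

3:2 = 1.50000.
Longer side = 2.10 × 1.50000 ≈ 3.1500 → 3.15 m.

3.15 m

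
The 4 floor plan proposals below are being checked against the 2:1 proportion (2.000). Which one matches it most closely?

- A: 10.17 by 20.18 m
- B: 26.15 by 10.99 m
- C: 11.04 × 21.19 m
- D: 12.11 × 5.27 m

A

Target 2:1 ≈ 2.000.
A: 1.984 (Δ0.016)  B: 2.379 (Δ0.379)  C: 1.919 (Δ0.081)  D: 2.298 (Δ0.298)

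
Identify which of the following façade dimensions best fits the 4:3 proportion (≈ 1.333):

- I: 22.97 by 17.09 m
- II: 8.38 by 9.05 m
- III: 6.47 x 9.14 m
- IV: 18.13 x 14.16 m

I

Ratios (long/short): I ≈ 1.344; II ≈ 1.080; III ≈ 1.413; IV ≈ 1.280.
4:3 ≈ 1.333; option I is nearest (Δ 0.011).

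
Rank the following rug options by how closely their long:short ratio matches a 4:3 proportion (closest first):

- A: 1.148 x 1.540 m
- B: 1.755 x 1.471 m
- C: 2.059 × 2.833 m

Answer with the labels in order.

A, C, B

Ratios: A = 1.540 / 1.148 ≈ 1.341; B = 1.755 / 1.471 ≈ 1.193; C = 2.833 / 2.059 ≈ 1.376.
|Δ from 1.333|: A 0.008; B 0.140; C 0.043.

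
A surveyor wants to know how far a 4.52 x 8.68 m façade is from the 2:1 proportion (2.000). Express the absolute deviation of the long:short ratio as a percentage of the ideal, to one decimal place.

Ratio = 8.68 / 4.52 ≈ 1.9204.
Ideal 2:1 = 2.0000. |1.9204 − 2.0000| / 2.0000 ≈ 3.98% → 4.0%.

4.0%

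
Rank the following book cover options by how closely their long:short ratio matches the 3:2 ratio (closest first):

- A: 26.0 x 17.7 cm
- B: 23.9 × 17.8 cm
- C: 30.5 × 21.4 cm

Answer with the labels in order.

A, C, B

Ratios: A = 26.0 / 17.7 ≈ 1.469; B = 23.9 / 17.8 ≈ 1.343; C = 30.5 / 21.4 ≈ 1.425.
|Δ from 1.500|: A 0.031; B 0.157; C 0.075.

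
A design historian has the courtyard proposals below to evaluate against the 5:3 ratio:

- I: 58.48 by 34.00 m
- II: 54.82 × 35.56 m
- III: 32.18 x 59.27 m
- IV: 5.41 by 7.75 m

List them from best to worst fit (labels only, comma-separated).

I: 58.48/34.00 ≈ 1.720 → |1.720 − 1.667| = 0.053
II: 54.82/35.56 ≈ 1.542 → |1.542 − 1.667| = 0.125
III: 59.27/32.18 ≈ 1.842 → |1.842 − 1.667| = 0.175
IV: 7.75/5.41 ≈ 1.433 → |1.433 − 1.667| = 0.234

I, II, III, IV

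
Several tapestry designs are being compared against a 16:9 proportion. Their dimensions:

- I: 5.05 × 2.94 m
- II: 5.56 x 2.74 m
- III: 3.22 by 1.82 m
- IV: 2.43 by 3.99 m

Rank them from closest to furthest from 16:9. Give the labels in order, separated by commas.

I: 5.05/2.94 ≈ 1.718 → |1.718 − 1.778| = 0.060
II: 5.56/2.74 ≈ 2.029 → |2.029 − 1.778| = 0.251
III: 3.22/1.82 ≈ 1.769 → |1.769 − 1.778| = 0.009
IV: 3.99/2.43 ≈ 1.642 → |1.642 − 1.778| = 0.136

III, I, IV, II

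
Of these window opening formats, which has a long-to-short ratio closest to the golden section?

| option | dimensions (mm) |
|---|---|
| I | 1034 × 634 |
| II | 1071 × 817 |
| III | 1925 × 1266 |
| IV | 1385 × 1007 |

I

Target golden ratio ≈ 1.618.
I: 1.631 (Δ0.013)  II: 1.311 (Δ0.307)  III: 1.521 (Δ0.097)  IV: 1.375 (Δ0.243)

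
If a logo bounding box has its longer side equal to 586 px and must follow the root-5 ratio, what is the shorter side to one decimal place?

262.1 px

root-5 ≈ 2.23607.
Shorter side = 586 ÷ 2.23607 ≈ 262.067 → 262.1 px.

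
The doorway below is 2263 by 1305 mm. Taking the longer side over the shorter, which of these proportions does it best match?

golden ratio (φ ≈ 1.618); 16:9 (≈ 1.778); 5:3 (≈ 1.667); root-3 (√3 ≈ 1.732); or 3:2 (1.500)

2263/1305 ≈ 1.734. Nearest candidates are root-3 (1.732, off by 0.002) and 16:9 (1.778, off by 0.044).

root-3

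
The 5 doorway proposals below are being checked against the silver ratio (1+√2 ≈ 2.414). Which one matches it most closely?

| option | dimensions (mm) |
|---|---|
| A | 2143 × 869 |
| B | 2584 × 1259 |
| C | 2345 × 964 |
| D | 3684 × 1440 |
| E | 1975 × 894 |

Target silver ratio ≈ 2.414.
A: 2.466 (Δ0.052)  B: 2.052 (Δ0.362)  C: 2.433 (Δ0.019)  D: 2.558 (Δ0.144)  E: 2.209 (Δ0.205)

C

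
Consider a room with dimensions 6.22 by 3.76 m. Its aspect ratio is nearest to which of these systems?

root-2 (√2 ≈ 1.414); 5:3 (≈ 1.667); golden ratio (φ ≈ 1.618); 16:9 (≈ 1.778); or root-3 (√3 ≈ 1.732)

6.22/3.76 ≈ 1.654. Nearest candidates are 5:3 (1.667, off by 0.013) and golden ratio (1.618, off by 0.036).

5:3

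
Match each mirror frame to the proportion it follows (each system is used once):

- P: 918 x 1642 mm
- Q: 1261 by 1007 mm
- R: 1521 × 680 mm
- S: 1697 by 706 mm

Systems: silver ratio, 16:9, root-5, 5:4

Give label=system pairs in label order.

P=16:9, Q=5:4, R=root-5, S=silver ratio

P = 1642/918 ≈ 1.789 → 16:9 (1.778)
Q = 1261/1007 ≈ 1.252 → 5:4 (1.250)
R = 1521/680 ≈ 2.237 → root-5 (2.236)
S = 1697/706 ≈ 2.404 → silver ratio (2.414)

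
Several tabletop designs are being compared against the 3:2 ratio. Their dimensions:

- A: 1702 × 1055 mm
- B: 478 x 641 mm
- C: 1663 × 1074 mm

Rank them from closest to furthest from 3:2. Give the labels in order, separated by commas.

C, A, B

A: 1702/1055 ≈ 1.613 → |1.613 − 1.500| = 0.113
B: 641/478 ≈ 1.341 → |1.341 − 1.500| = 0.159
C: 1663/1074 ≈ 1.548 → |1.548 − 1.500| = 0.048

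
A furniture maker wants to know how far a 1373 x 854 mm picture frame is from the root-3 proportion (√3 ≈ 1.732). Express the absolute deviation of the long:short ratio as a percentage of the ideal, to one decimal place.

Ratio = 1373 / 854 ≈ 1.6077.
Ideal root-3 ≈ 1.7321. |1.6077 − 1.7321| / 1.7321 ≈ 7.18% → 7.2%.

7.2%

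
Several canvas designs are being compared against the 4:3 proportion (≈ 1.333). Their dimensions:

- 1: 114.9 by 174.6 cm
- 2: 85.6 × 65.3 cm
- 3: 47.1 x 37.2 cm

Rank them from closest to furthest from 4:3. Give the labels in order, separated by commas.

Ratios: 1 = 174.6 / 114.9 ≈ 1.520; 2 = 85.6 / 65.3 ≈ 1.311; 3 = 47.1 / 37.2 ≈ 1.266.
|Δ from 1.333|: 1 0.187; 2 0.022; 3 0.067.

2, 3, 1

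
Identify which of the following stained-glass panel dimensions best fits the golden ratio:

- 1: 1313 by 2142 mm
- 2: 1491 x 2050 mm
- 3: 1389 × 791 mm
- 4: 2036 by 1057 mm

Target golden ratio ≈ 1.618.
1: 1.631 (Δ0.013)  2: 1.375 (Δ0.243)  3: 1.756 (Δ0.138)  4: 1.926 (Δ0.308)

1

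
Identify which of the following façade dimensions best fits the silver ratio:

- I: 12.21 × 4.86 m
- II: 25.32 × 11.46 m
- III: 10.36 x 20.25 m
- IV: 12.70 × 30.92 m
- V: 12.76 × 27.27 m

Ratios (long/short): I ≈ 2.512; II ≈ 2.209; III ≈ 1.955; IV ≈ 2.435; V ≈ 2.137.
silver ratio ≈ 2.414; option IV is nearest (Δ 0.021).

IV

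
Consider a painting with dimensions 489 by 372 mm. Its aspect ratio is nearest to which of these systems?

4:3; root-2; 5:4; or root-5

489/372 ≈ 1.315. Nearest candidates are 4:3 (1.333, off by 0.018) and 5:4 (1.250, off by 0.065).

4:3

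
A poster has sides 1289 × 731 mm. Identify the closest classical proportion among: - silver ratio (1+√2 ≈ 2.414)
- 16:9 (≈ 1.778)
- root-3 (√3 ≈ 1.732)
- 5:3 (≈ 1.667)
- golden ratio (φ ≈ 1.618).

1289/731 ≈ 1.763. Nearest candidates are 16:9 (1.778, off by 0.015) and root-3 (1.732, off by 0.031).

16:9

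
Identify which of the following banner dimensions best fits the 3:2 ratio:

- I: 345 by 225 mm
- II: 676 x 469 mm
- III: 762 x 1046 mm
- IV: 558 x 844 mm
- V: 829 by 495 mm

Target 3:2 ≈ 1.500.
I: 1.533 (Δ0.033)  II: 1.441 (Δ0.059)  III: 1.373 (Δ0.127)  IV: 1.513 (Δ0.013)  V: 1.675 (Δ0.175)

IV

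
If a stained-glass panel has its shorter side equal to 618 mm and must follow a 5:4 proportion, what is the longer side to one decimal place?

5:4 = 1.25000.
Longer side = 618 × 1.25000 ≈ 772.500 → 772.5 mm.

772.5 mm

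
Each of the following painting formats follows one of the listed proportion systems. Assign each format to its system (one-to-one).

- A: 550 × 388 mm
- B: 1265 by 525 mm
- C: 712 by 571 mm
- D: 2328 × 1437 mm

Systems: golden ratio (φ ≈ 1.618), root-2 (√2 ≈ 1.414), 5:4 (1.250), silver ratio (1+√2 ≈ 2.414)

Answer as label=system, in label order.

A = 550/388 ≈ 1.418 → root-2 (1.414)
B = 1265/525 ≈ 2.410 → silver ratio (2.414)
C = 712/571 ≈ 1.247 → 5:4 (1.250)
D = 2328/1437 ≈ 1.620 → golden ratio (1.618)

A=root-2, B=silver ratio, C=5:4, D=golden ratio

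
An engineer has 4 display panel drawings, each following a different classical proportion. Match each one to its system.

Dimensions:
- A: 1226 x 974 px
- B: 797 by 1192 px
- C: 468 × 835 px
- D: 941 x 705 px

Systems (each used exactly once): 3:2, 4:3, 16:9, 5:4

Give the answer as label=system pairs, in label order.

A=5:4, B=3:2, C=16:9, D=4:3

Ratios: A ≈ 1.259; B ≈ 1.496; C ≈ 1.784; D ≈ 1.335.
Targets: 3:2 ≈ 1.500; 4:3 ≈ 1.333; 16:9 ≈ 1.778; 5:4 ≈ 1.250.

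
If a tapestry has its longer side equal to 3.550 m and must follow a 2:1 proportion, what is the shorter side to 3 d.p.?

1.775 m

2:1 = 2.00000.
Shorter side = 3.550 ÷ 2.00000 ≈ 1.77500 → 1.775 m.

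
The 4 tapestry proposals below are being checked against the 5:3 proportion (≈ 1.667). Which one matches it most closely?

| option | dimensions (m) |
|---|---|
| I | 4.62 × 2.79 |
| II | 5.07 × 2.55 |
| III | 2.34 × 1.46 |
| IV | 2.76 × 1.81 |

I

Target 5:3 ≈ 1.667.
I: 1.656 (Δ0.011)  II: 1.988 (Δ0.321)  III: 1.603 (Δ0.064)  IV: 1.525 (Δ0.142)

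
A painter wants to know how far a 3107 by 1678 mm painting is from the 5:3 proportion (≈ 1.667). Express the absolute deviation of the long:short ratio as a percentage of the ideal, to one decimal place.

11.1%

Ratio = 3107 / 1678 ≈ 1.8516.
Ideal 5:3 ≈ 1.6667. |1.8516 − 1.6667| / 1.6667 ≈ 11.09% → 11.1%.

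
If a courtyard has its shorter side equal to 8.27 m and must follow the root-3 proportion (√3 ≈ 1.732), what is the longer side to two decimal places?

14.32 m

root-3 ≈ 1.73205.
Longer side = 8.27 × 1.73205 ≈ 14.3241 → 14.32 m.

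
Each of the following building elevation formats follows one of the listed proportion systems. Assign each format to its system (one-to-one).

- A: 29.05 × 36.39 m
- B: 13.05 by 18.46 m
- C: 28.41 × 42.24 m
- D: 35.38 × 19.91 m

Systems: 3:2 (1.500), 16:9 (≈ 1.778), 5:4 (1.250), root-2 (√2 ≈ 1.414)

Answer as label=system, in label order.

A = 36.39/29.05 ≈ 1.253 → 5:4 (1.250)
B = 18.46/13.05 ≈ 1.415 → root-2 (1.414)
C = 42.24/28.41 ≈ 1.487 → 3:2 (1.500)
D = 35.38/19.91 ≈ 1.777 → 16:9 (1.778)

A=5:4, B=root-2, C=3:2, D=16:9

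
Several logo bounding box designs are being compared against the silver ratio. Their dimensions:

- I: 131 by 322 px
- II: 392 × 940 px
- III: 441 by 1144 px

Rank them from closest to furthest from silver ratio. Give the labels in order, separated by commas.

I: 322/131 ≈ 2.458 → |2.458 − 2.414| = 0.044
II: 940/392 ≈ 2.398 → |2.398 − 2.414| = 0.016
III: 1144/441 ≈ 2.594 → |2.594 − 2.414| = 0.180

II, I, III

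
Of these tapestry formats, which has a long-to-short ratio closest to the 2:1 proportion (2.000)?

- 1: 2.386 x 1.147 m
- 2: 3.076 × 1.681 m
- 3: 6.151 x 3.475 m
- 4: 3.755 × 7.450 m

4

Target 2:1 ≈ 2.000.
1: 2.080 (Δ0.080)  2: 1.830 (Δ0.170)  3: 1.770 (Δ0.230)  4: 1.984 (Δ0.016)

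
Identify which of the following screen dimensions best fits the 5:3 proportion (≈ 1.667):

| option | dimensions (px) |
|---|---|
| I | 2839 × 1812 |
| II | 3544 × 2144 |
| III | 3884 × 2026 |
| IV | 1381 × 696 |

II

Ratios (long/short): I ≈ 1.567; II ≈ 1.653; III ≈ 1.917; IV ≈ 1.984.
5:3 ≈ 1.667; option II is nearest (Δ 0.014).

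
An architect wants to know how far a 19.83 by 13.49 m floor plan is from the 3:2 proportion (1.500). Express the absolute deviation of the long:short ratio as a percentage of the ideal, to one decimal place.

Ratio = 19.83 / 13.49 ≈ 1.4700.
Ideal 3:2 = 1.5000. |1.4700 − 1.5000| / 1.5000 ≈ 2.00% → 2.0%.

2.0%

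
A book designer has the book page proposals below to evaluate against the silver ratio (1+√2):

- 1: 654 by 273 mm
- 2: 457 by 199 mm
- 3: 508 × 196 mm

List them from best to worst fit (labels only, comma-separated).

1, 2, 3

Ratios: 1 = 654 / 273 ≈ 2.396; 2 = 457 / 199 ≈ 2.296; 3 = 508 / 196 ≈ 2.592.
|Δ from 2.414|: 1 0.018; 2 0.118; 3 0.178.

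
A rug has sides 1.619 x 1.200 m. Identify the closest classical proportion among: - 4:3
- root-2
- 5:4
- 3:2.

1.619/1.200 ≈ 1.349. Nearest candidates are 4:3 (1.333, off by 0.016) and root-2 (1.414, off by 0.065).

4:3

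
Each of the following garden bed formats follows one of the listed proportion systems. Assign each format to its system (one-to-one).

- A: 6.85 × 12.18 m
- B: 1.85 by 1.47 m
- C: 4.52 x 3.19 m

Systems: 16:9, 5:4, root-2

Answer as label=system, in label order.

A=16:9, B=5:4, C=root-2

Ratios: A ≈ 1.778; B ≈ 1.259; C ≈ 1.417.
Targets: 16:9 ≈ 1.778; 5:4 ≈ 1.250; root-2 ≈ 1.414.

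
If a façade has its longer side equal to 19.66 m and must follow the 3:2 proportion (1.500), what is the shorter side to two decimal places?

13.11 m

3:2 = 1.50000.
Shorter side = 19.66 ÷ 1.50000 ≈ 13.1067 → 13.11 m.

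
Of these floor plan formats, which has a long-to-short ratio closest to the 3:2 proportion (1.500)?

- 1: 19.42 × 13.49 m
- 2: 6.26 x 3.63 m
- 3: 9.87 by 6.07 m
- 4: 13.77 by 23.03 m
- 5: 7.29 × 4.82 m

5

Target 3:2 ≈ 1.500.
1: 1.440 (Δ0.060)  2: 1.725 (Δ0.225)  3: 1.626 (Δ0.126)  4: 1.672 (Δ0.172)  5: 1.512 (Δ0.012)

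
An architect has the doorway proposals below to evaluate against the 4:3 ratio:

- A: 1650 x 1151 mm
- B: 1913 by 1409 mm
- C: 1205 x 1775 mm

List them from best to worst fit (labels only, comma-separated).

Ratios: A = 1650 / 1151 ≈ 1.434; B = 1913 / 1409 ≈ 1.358; C = 1775 / 1205 ≈ 1.473.
|Δ from 1.333|: A 0.101; B 0.025; C 0.140.

B, A, C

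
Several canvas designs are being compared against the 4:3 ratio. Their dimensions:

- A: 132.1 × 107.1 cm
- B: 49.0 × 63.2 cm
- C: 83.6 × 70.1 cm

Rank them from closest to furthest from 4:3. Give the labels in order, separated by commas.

B, A, C

A: 132.1/107.1 ≈ 1.233 → |1.233 − 1.333| = 0.100
B: 63.2/49.0 ≈ 1.290 → |1.290 − 1.333| = 0.043
C: 83.6/70.1 ≈ 1.193 → |1.193 − 1.333| = 0.140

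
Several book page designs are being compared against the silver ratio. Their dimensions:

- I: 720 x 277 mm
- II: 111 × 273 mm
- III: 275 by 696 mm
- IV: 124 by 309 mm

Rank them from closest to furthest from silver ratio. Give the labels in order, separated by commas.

I: 720/277 ≈ 2.599 → |2.599 − 2.414| = 0.185
II: 273/111 ≈ 2.459 → |2.459 − 2.414| = 0.045
III: 696/275 ≈ 2.531 → |2.531 − 2.414| = 0.117
IV: 309/124 ≈ 2.492 → |2.492 − 2.414| = 0.078

II, IV, III, I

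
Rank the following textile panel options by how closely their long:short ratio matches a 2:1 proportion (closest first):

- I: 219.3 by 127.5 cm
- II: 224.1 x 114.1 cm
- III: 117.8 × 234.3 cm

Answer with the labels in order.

I: 219.3/127.5 ≈ 1.720 → |1.720 − 2.000| = 0.280
II: 224.1/114.1 ≈ 1.964 → |1.964 − 2.000| = 0.036
III: 234.3/117.8 ≈ 1.989 → |1.989 − 2.000| = 0.011

III, II, I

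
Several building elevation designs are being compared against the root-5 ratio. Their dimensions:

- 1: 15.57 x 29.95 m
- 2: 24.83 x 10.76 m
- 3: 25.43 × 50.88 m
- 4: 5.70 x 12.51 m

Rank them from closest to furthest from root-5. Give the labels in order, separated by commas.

4, 2, 3, 1

Ratios: 1 = 29.95 / 15.57 ≈ 1.924; 2 = 24.83 / 10.76 ≈ 2.308; 3 = 50.88 / 25.43 ≈ 2.001; 4 = 12.51 / 5.70 ≈ 2.195.
|Δ from 2.236|: 1 0.312; 2 0.072; 3 0.235; 4 0.041.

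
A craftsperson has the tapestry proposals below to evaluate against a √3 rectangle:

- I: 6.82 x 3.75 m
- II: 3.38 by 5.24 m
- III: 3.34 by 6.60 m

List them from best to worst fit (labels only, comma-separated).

I, II, III

I: 6.82/3.75 ≈ 1.819 → |1.819 − 1.732| = 0.087
II: 5.24/3.38 ≈ 1.550 → |1.550 − 1.732| = 0.182
III: 6.60/3.34 ≈ 1.976 → |1.976 − 1.732| = 0.244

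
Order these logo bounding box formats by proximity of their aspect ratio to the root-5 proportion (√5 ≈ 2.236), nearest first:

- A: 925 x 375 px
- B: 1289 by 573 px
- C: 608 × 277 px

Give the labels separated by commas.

A: 925/375 ≈ 2.467 → |2.467 − 2.236| = 0.231
B: 1289/573 ≈ 2.250 → |2.250 − 2.236| = 0.014
C: 608/277 ≈ 2.195 → |2.195 − 2.236| = 0.041

B, C, A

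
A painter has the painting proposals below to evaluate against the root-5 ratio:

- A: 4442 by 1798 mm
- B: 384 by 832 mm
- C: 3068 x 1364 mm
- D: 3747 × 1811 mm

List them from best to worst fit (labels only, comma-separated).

C, B, D, A

A: 4442/1798 ≈ 2.471 → |2.471 − 2.236| = 0.235
B: 832/384 ≈ 2.167 → |2.167 − 2.236| = 0.069
C: 3068/1364 ≈ 2.249 → |2.249 − 2.236| = 0.013
D: 3747/1811 ≈ 2.069 → |2.069 − 2.236| = 0.167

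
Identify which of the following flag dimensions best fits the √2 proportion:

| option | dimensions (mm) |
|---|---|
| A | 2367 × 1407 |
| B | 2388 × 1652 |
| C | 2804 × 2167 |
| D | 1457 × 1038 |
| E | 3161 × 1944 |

Target root-2 ≈ 1.414.
A: 1.682 (Δ0.268)  B: 1.446 (Δ0.032)  C: 1.294 (Δ0.120)  D: 1.404 (Δ0.010)  E: 1.626 (Δ0.212)

D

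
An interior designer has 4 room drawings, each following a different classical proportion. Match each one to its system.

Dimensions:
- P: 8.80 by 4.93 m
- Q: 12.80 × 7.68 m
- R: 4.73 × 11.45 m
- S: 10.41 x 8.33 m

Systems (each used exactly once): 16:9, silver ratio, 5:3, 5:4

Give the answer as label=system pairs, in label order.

Ratios: P ≈ 1.785; Q ≈ 1.667; R ≈ 2.421; S ≈ 1.250.
Targets: 16:9 ≈ 1.778; silver ratio ≈ 2.414; 5:3 ≈ 1.667; 5:4 ≈ 1.250.

P=16:9, Q=5:3, R=silver ratio, S=5:4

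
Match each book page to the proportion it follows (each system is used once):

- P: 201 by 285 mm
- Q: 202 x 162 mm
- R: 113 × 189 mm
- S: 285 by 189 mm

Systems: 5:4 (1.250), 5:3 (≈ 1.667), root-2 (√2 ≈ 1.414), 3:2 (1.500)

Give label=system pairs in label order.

Ratios: P ≈ 1.418; Q ≈ 1.247; R ≈ 1.673; S ≈ 1.508.
Targets: 5:4 ≈ 1.250; 5:3 ≈ 1.667; root-2 ≈ 1.414; 3:2 ≈ 1.500.

P=root-2, Q=5:4, R=5:3, S=3:2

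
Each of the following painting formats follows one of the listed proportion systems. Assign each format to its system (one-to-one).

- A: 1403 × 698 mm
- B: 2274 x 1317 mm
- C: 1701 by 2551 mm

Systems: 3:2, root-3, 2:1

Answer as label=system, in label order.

A = 1403/698 ≈ 2.010 → 2:1 (2.000)
B = 2274/1317 ≈ 1.727 → root-3 (1.732)
C = 2551/1701 ≈ 1.500 → 3:2 (1.500)

A=2:1, B=root-3, C=3:2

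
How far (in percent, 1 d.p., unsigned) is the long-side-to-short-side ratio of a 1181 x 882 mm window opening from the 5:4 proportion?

Ratio = 1181 / 882 ≈ 1.3390.
Ideal 5:4 = 1.2500. |1.3390 − 1.2500| / 1.2500 ≈ 7.12% → 7.1%.

7.1%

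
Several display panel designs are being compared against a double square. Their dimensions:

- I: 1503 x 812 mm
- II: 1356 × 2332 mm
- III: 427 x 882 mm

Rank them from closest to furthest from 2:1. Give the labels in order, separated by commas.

III, I, II

Ratios: I = 1503 / 812 ≈ 1.851; II = 2332 / 1356 ≈ 1.720; III = 882 / 427 ≈ 2.066.
|Δ from 2.000|: I 0.149; II 0.280; III 0.066.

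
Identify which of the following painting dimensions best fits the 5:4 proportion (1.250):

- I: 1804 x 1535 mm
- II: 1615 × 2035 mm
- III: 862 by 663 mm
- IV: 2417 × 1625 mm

Ratios (long/short): I ≈ 1.175; II ≈ 1.260; III ≈ 1.300; IV ≈ 1.487.
5:4 ≈ 1.250; option II is nearest (Δ 0.010).

II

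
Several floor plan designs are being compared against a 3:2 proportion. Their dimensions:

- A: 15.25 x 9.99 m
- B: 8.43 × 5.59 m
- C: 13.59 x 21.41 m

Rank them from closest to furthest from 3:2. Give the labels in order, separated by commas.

Ratios: A = 15.25 / 9.99 ≈ 1.527; B = 8.43 / 5.59 ≈ 1.508; C = 21.41 / 13.59 ≈ 1.575.
|Δ from 1.500|: A 0.027; B 0.008; C 0.075.

B, A, C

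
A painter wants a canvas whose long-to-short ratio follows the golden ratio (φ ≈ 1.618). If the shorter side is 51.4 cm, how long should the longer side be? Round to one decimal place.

83.2 cm

golden ratio ≈ 1.61803.
Longer side = 51.4 × 1.61803 ≈ 83.167 → 83.2 cm.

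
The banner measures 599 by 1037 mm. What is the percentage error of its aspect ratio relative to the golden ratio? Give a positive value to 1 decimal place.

7.0%

Ratio = 1037 / 599 ≈ 1.7312.
Ideal golden ratio ≈ 1.6180. |1.7312 − 1.6180| / 1.6180 ≈ 7.00% → 7.0%.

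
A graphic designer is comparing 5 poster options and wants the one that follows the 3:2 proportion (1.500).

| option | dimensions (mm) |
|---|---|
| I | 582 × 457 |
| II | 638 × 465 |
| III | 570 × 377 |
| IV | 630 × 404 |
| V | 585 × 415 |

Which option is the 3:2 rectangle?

Ratios (long/short): I ≈ 1.274; II ≈ 1.372; III ≈ 1.512; IV ≈ 1.559; V ≈ 1.410.
3:2 ≈ 1.500; option III is nearest (Δ 0.012).

III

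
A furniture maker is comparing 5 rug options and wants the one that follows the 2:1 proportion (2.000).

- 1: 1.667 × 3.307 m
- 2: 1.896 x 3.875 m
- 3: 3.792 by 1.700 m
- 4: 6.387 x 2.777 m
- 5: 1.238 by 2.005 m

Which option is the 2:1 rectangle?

Ratios (long/short): 1 ≈ 1.984; 2 ≈ 2.044; 3 ≈ 2.231; 4 ≈ 2.300; 5 ≈ 1.620.
2:1 ≈ 2.000; option 1 is nearest (Δ 0.016).

1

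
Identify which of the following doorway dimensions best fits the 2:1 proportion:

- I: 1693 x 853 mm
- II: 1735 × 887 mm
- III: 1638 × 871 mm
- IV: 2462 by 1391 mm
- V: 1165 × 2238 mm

Ratios (long/short): I ≈ 1.985; II ≈ 1.956; III ≈ 1.881; IV ≈ 1.770; V ≈ 1.921.
2:1 ≈ 2.000; option I is nearest (Δ 0.015).

I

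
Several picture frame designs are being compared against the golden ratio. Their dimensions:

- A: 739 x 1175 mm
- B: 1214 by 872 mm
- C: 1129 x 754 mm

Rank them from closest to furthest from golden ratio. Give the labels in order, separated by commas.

A: 1175/739 ≈ 1.590 → |1.590 − 1.618| = 0.028
B: 1214/872 ≈ 1.392 → |1.392 − 1.618| = 0.226
C: 1129/754 ≈ 1.497 → |1.497 − 1.618| = 0.121

A, C, B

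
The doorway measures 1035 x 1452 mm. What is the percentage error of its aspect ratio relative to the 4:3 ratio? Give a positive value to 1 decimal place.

Ratio = 1452 / 1035 ≈ 1.4029.
Ideal 4:3 ≈ 1.3333. |1.4029 − 1.3333| / 1.3333 ≈ 5.22% → 5.2%.

5.2%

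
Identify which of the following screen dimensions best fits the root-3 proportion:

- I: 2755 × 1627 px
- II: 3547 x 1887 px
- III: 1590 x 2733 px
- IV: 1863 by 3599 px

III

Target root-3 ≈ 1.732.
I: 1.693 (Δ0.039)  II: 1.880 (Δ0.148)  III: 1.719 (Δ0.013)  IV: 1.932 (Δ0.200)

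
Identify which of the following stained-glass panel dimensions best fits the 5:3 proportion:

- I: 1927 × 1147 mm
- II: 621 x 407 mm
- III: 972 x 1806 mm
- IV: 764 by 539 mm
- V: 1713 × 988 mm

I

Target 5:3 ≈ 1.667.
I: 1.680 (Δ0.013)  II: 1.526 (Δ0.141)  III: 1.858 (Δ0.191)  IV: 1.417 (Δ0.250)  V: 1.734 (Δ0.067)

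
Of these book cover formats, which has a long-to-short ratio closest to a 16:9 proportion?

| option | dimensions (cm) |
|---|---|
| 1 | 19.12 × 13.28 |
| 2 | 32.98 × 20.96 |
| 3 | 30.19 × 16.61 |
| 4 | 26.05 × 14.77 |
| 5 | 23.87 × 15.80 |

Ratios (long/short): 1 ≈ 1.440; 2 ≈ 1.573; 3 ≈ 1.818; 4 ≈ 1.764; 5 ≈ 1.511.
16:9 ≈ 1.778; option 4 is nearest (Δ 0.014).

4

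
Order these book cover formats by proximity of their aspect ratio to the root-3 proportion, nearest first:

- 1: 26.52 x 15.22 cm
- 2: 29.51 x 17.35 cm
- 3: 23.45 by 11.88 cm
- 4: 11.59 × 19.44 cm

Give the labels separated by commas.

1, 2, 4, 3

1: 26.52/15.22 ≈ 1.742 → |1.742 − 1.732| = 0.010
2: 29.51/17.35 ≈ 1.701 → |1.701 − 1.732| = 0.031
3: 23.45/11.88 ≈ 1.974 → |1.974 − 1.732| = 0.242
4: 19.44/11.59 ≈ 1.677 → |1.677 − 1.732| = 0.055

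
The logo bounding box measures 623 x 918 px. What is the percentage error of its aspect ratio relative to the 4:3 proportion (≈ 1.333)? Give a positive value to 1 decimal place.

Ratio = 918 / 623 ≈ 1.4735.
Ideal 4:3 ≈ 1.3333. |1.4735 − 1.3333| / 1.3333 ≈ 10.52% → 10.5%.

10.5%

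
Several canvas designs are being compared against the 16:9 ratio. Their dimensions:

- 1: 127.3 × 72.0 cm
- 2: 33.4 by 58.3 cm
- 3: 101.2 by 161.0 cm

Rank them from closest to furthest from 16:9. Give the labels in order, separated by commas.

1, 2, 3

1: 127.3/72.0 ≈ 1.768 → |1.768 − 1.778| = 0.010
2: 58.3/33.4 ≈ 1.746 → |1.746 − 1.778| = 0.032
3: 161.0/101.2 ≈ 1.591 → |1.591 − 1.778| = 0.187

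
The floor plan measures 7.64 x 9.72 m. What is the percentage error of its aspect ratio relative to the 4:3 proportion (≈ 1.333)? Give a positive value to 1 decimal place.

Ratio = 9.72 / 7.64 ≈ 1.2723.
Ideal 4:3 ≈ 1.3333. |1.2723 − 1.3333| / 1.3333 ≈ 4.58% → 4.6%.

4.6%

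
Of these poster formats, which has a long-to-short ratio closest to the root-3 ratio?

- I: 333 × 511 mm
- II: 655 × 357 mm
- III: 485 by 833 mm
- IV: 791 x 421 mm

Ratios (long/short): I ≈ 1.535; II ≈ 1.835; III ≈ 1.718; IV ≈ 1.879.
root-3 ≈ 1.732; option III is nearest (Δ 0.014).

III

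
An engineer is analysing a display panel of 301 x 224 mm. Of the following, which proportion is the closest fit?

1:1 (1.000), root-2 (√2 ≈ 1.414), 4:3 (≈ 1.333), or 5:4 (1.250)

301/224 ≈ 1.344. Nearest candidates are 4:3 (1.333, off by 0.011) and root-2 (1.414, off by 0.070).

4:3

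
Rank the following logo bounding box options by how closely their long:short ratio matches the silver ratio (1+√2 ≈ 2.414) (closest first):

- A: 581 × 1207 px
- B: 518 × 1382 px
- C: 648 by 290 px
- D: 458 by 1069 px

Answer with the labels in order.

Ratios: A = 1207 / 581 ≈ 2.077; B = 1382 / 518 ≈ 2.668; C = 648 / 290 ≈ 2.234; D = 1069 / 458 ≈ 2.334.
|Δ from 2.414|: A 0.337; B 0.254; C 0.180; D 0.080.

D, C, B, A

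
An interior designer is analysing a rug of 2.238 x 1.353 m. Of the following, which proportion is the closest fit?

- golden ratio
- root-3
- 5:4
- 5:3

2.238/1.353 ≈ 1.654. Nearest candidates are 5:3 (1.667, off by 0.013) and golden ratio (1.618, off by 0.036).

5:3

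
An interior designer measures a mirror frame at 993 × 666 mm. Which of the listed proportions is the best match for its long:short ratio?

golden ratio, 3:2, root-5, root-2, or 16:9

993/666 ≈ 1.491. Nearest candidates are 3:2 (1.500, off by 0.009) and root-2 (1.414, off by 0.077).

3:2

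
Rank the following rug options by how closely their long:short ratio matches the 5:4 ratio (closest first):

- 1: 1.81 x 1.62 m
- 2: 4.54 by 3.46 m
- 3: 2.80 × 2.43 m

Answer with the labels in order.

2, 3, 1

1: 1.81/1.62 ≈ 1.117 → |1.117 − 1.250| = 0.133
2: 4.54/3.46 ≈ 1.312 → |1.312 − 1.250| = 0.062
3: 2.80/2.43 ≈ 1.152 → |1.152 − 1.250| = 0.098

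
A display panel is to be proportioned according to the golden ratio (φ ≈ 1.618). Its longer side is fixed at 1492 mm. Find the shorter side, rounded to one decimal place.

golden ratio ≈ 1.61803.
Shorter side = 1492 ÷ 1.61803 ≈ 922.109 → 922.1 mm.

922.1 mm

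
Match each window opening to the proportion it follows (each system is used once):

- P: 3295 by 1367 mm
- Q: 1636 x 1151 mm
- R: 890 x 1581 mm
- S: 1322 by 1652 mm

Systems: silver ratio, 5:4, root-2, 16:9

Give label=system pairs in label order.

Ratios: P ≈ 2.410; Q ≈ 1.421; R ≈ 1.776; S ≈ 1.250.
Targets: silver ratio ≈ 2.414; 5:4 ≈ 1.250; root-2 ≈ 1.414; 16:9 ≈ 1.778.

P=silver ratio, Q=root-2, R=16:9, S=5:4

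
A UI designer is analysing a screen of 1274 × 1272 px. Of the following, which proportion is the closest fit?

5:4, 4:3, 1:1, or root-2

Ratio = 1274 / 1272 ≈ 1.002.
Distances: 5:4 1.250 (Δ 0.248); 4:3 1.333 (Δ 0.331); 1:1 1.000 (Δ 0.002); root-2 1.414 (Δ 0.412).

1:1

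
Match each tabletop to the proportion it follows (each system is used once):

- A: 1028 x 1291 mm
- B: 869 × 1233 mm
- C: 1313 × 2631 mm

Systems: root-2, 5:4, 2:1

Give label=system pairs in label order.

A = 1291/1028 ≈ 1.256 → 5:4 (1.250)
B = 1233/869 ≈ 1.419 → root-2 (1.414)
C = 2631/1313 ≈ 2.004 → 2:1 (2.000)

A=5:4, B=root-2, C=2:1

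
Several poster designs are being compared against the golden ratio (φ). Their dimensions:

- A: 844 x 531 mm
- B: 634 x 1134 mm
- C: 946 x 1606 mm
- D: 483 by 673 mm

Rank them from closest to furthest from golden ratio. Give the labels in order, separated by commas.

A: 844/531 ≈ 1.589 → |1.589 − 1.618| = 0.029
B: 1134/634 ≈ 1.789 → |1.789 − 1.618| = 0.171
C: 1606/946 ≈ 1.698 → |1.698 − 1.618| = 0.080
D: 673/483 ≈ 1.393 → |1.393 − 1.618| = 0.225

A, C, B, D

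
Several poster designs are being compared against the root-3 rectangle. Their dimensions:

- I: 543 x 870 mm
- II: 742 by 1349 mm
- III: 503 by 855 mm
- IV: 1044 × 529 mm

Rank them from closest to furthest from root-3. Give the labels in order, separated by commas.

III, II, I, IV

I: 870/543 ≈ 1.602 → |1.602 − 1.732| = 0.130
II: 1349/742 ≈ 1.818 → |1.818 − 1.732| = 0.086
III: 855/503 ≈ 1.700 → |1.700 − 1.732| = 0.032
IV: 1044/529 ≈ 1.974 → |1.974 − 1.732| = 0.242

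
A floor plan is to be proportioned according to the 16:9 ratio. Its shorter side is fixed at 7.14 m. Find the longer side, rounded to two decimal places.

16:9 ≈ 1.77778.
Longer side = 7.14 × 1.77778 ≈ 12.6933 → 12.69 m.

12.69 m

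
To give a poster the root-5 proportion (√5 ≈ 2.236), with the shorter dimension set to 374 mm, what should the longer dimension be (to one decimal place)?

root-5 ≈ 2.23607.
Longer side = 374 × 2.23607 ≈ 836.290 → 836.3 mm.

836.3 mm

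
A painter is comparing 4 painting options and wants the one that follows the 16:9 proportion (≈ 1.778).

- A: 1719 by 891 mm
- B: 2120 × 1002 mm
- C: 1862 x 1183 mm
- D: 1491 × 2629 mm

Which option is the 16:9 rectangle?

Target 16:9 ≈ 1.778.
A: 1.929 (Δ0.151)  B: 2.116 (Δ0.338)  C: 1.574 (Δ0.204)  D: 1.763 (Δ0.015)

D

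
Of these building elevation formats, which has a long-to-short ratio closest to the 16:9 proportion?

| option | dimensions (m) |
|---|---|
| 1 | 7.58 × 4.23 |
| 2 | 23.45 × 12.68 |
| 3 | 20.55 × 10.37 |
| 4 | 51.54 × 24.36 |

Ratios (long/short): 1 ≈ 1.792; 2 ≈ 1.849; 3 ≈ 1.982; 4 ≈ 2.116.
16:9 ≈ 1.778; option 1 is nearest (Δ 0.014).

1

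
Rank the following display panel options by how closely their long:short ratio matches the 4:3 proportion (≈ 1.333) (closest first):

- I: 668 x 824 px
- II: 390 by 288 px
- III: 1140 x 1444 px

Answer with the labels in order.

II, III, I

Ratios: I = 824 / 668 ≈ 1.234; II = 390 / 288 ≈ 1.354; III = 1444 / 1140 ≈ 1.267.
|Δ from 1.333|: I 0.099; II 0.021; III 0.066.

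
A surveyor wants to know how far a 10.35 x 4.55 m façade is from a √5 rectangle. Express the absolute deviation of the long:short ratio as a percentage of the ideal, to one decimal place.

Ratio = 10.35 / 4.55 ≈ 2.2747.
Ideal root-5 ≈ 2.2361. |2.2747 − 2.2361| / 2.2361 ≈ 1.73% → 1.7%.

1.7%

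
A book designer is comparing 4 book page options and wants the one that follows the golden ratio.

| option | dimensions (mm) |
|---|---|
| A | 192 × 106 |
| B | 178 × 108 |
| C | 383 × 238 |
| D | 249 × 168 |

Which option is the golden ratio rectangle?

Ratios (long/short): A ≈ 1.811; B ≈ 1.648; C ≈ 1.609; D ≈ 1.482.
golden ratio ≈ 1.618; option C is nearest (Δ 0.009).

C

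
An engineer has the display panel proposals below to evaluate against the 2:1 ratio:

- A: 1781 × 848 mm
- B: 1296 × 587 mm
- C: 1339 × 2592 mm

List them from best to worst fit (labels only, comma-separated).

A: 1781/848 ≈ 2.100 → |2.100 − 2.000| = 0.100
B: 1296/587 ≈ 2.208 → |2.208 − 2.000| = 0.208
C: 2592/1339 ≈ 1.936 → |1.936 − 2.000| = 0.064

C, A, B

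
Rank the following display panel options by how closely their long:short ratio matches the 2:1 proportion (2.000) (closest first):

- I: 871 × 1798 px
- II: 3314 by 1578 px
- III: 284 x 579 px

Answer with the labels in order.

I: 1798/871 ≈ 2.064 → |2.064 − 2.000| = 0.064
II: 3314/1578 ≈ 2.100 → |2.100 − 2.000| = 0.100
III: 579/284 ≈ 2.039 → |2.039 − 2.000| = 0.039

III, I, II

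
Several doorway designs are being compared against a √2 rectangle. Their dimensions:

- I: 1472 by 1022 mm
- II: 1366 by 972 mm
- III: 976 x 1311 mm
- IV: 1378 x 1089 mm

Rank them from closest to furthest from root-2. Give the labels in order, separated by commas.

II, I, III, IV

I: 1472/1022 ≈ 1.440 → |1.440 − 1.414| = 0.026
II: 1366/972 ≈ 1.405 → |1.405 − 1.414| = 0.009
III: 1311/976 ≈ 1.343 → |1.343 − 1.414| = 0.071
IV: 1378/1089 ≈ 1.265 → |1.265 − 1.414| = 0.149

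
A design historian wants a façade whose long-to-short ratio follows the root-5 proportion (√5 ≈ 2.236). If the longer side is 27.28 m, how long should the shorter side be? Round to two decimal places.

root-5 ≈ 2.23607.
Shorter side = 27.28 ÷ 2.23607 ≈ 12.2000 → 12.20 m.

12.20 m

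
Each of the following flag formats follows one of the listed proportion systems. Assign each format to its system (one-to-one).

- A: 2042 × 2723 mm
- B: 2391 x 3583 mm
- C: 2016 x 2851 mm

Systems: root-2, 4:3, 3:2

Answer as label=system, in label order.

Ratios: A ≈ 1.333; B ≈ 1.499; C ≈ 1.414.
Targets: root-2 ≈ 1.414; 4:3 ≈ 1.333; 3:2 ≈ 1.500.

A=4:3, B=3:2, C=root-2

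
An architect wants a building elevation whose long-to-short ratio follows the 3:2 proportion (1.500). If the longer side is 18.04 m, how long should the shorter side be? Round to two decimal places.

12.03 m

3:2 = 1.50000.
Shorter side = 18.04 ÷ 1.50000 ≈ 12.0267 → 12.03 m.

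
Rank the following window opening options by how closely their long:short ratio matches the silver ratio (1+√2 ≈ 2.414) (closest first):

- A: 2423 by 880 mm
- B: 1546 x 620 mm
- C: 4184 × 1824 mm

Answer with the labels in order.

B, C, A

A: 2423/880 ≈ 2.753 → |2.753 − 2.414| = 0.339
B: 1546/620 ≈ 2.494 → |2.494 − 2.414| = 0.080
C: 4184/1824 ≈ 2.294 → |2.294 − 2.414| = 0.120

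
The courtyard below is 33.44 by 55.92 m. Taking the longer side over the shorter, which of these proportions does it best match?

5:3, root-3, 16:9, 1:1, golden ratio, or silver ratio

Ratio = 55.92 / 33.44 ≈ 1.672.
Distances: 5:3 1.667 (Δ 0.005); root-3 1.732 (Δ 0.060); 16:9 1.778 (Δ 0.106); 1:1 1.000 (Δ 0.672); golden ratio 1.618 (Δ 0.054); silver ratio 2.414 (Δ 0.742).

5:3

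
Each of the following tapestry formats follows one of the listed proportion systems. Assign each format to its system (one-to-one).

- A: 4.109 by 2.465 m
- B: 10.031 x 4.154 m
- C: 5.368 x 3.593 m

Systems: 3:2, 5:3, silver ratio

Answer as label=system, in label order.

Ratios: A ≈ 1.667; B ≈ 2.415; C ≈ 1.494.
Targets: 3:2 ≈ 1.500; 5:3 ≈ 1.667; silver ratio ≈ 2.414.

A=5:3, B=silver ratio, C=3:2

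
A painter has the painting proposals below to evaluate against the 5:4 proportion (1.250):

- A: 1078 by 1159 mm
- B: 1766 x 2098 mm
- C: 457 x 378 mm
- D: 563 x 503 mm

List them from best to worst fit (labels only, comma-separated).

C, B, D, A

Ratios: A = 1159 / 1078 ≈ 1.075; B = 2098 / 1766 ≈ 1.188; C = 457 / 378 ≈ 1.209; D = 563 / 503 ≈ 1.119.
|Δ from 1.250|: A 0.175; B 0.062; C 0.041; D 0.131.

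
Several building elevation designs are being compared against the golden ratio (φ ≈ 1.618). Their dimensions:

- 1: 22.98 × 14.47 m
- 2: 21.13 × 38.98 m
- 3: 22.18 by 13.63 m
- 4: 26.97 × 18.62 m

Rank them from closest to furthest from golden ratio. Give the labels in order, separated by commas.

Ratios: 1 = 22.98 / 14.47 ≈ 1.588; 2 = 38.98 / 21.13 ≈ 1.845; 3 = 22.18 / 13.63 ≈ 1.627; 4 = 26.97 / 18.62 ≈ 1.448.
|Δ from 1.618|: 1 0.030; 2 0.227; 3 0.009; 4 0.170.

3, 1, 4, 2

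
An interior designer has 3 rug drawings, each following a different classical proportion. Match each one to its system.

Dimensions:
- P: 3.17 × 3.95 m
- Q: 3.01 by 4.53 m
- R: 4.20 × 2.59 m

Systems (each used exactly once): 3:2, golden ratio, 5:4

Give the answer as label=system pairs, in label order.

P=5:4, Q=3:2, R=golden ratio

Ratios: P ≈ 1.246; Q ≈ 1.505; R ≈ 1.622.
Targets: 3:2 ≈ 1.500; golden ratio ≈ 1.618; 5:4 ≈ 1.250.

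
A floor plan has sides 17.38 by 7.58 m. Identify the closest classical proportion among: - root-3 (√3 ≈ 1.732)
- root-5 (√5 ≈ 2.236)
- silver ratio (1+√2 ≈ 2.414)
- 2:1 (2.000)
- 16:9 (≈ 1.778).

17.38/7.58 ≈ 2.293. Nearest candidates are root-5 (2.236, off by 0.057) and silver ratio (2.414, off by 0.121).

root-5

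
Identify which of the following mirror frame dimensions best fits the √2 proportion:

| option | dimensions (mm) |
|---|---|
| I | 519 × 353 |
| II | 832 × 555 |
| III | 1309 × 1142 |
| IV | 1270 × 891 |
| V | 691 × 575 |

IV

Ratios (long/short): I ≈ 1.470; II ≈ 1.499; III ≈ 1.146; IV ≈ 1.425; V ≈ 1.202.
root-2 ≈ 1.414; option IV is nearest (Δ 0.011).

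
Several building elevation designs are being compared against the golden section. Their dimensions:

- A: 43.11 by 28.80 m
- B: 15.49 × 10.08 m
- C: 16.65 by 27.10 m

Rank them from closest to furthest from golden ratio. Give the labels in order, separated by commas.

C, B, A

Ratios: A = 43.11 / 28.80 ≈ 1.497; B = 15.49 / 10.08 ≈ 1.537; C = 27.10 / 16.65 ≈ 1.628.
|Δ from 1.618|: A 0.121; B 0.081; C 0.010.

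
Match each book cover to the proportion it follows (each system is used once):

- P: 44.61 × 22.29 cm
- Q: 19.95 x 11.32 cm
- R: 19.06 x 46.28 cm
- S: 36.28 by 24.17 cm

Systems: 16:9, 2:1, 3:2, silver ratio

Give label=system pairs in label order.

Ratios: P ≈ 2.001; Q ≈ 1.762; R ≈ 2.428; S ≈ 1.501.
Targets: 16:9 ≈ 1.778; 2:1 ≈ 2.000; 3:2 ≈ 1.500; silver ratio ≈ 2.414.

P=2:1, Q=16:9, R=silver ratio, S=3:2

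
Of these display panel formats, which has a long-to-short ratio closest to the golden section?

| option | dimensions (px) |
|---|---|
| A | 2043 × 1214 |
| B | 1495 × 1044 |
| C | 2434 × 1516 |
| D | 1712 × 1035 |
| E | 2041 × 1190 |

Target golden ratio ≈ 1.618.
A: 1.683 (Δ0.065)  B: 1.432 (Δ0.186)  C: 1.606 (Δ0.012)  D: 1.654 (Δ0.036)  E: 1.715 (Δ0.097)

C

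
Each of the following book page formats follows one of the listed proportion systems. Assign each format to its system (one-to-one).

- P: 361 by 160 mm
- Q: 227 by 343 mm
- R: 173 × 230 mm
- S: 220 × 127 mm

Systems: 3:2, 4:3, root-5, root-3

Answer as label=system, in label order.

P = 361/160 ≈ 2.256 → root-5 (2.236)
Q = 343/227 ≈ 1.511 → 3:2 (1.500)
R = 230/173 ≈ 1.329 → 4:3 (1.333)
S = 220/127 ≈ 1.732 → root-3 (1.732)

P=root-5, Q=3:2, R=4:3, S=root-3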